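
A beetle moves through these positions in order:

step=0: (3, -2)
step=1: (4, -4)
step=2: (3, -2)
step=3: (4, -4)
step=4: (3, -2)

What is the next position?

(4, -4)

Step-to-step displacements: (+1, -2), (-1, +2), (+1, -2), (-1, +2); each is -1× the previous.
step 5: (3, -2) + (+1, -2) → (4, -4)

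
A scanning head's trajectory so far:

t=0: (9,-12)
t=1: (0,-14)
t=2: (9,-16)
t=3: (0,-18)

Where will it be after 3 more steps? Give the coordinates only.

First: cycles through 9, 0 every 2 steps. Step 6 lands at position 0 of the cycle → 9.
Second: linear, -2 per step → -24 at step 6.

(9,-24)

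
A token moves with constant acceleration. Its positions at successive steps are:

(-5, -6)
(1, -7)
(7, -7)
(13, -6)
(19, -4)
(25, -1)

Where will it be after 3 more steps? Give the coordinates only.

Taking differences between consecutive positions: (+6, -1), (+6, +0), (+6, +1), (+6, +2), (+6, +3). These grow by (+0, +1) each step.
step 6: (25, -1) + (+6, +4) → (31, 3)
step 7: (31, 3) + (+6, +5) → (37, 8)
step 8: (37, 8) + (+6, +6) → (43, 14)

(43, 14)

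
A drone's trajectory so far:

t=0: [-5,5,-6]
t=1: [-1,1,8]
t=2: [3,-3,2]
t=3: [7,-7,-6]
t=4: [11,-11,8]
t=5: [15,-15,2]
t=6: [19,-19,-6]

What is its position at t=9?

First: linear, +4 per step → 31 at step 9.
Second: linear, -4 per step → -31 at step 9.
Third: cycles through -6, 8, 2 every 3 steps. Step 9 lands at position 0 of the cycle → -6.

[31,-31,-6]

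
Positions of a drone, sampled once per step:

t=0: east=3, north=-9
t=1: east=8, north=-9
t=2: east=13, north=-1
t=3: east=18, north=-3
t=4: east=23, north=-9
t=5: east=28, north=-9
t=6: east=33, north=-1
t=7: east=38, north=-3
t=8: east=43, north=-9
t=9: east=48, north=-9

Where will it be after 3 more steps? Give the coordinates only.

east=63, north=-9

East: linear, +5 per step → 63 at step 12.
North: cycles through -9, -9, -1, -3 every 4 steps. Step 12 lands at position 0 of the cycle → -9.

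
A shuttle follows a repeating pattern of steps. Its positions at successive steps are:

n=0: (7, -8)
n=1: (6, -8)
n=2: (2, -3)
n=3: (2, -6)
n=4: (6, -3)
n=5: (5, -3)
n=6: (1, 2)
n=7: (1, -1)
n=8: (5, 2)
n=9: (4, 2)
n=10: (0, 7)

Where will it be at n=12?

The moves between consecutive positions are (-1, +0), (-4, +5), (+0, -3), (+4, +3), (-1, +0), (-4, +5), (+0, -3), (+4, +3), (-1, +0), (-4, +5); they repeat the 4-cycle [(-1, +0), (-4, +5), (+0, -3), (+4, +3)].
step 11: apply (+0, -3) → (0, 4)
step 12: apply (+4, +3) → (4, 7)

(4, 7)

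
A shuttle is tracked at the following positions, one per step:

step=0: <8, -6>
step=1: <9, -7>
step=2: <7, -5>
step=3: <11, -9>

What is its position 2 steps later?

Step-to-step displacements: <+1, -1>, <-2, +2>, <+4, -4>; each is -2× the previous.
step 4: <11, -9> + <-8, +8> → <3, -1>
step 5: <3, -1> + <+16, -16> → <19, -17>

<19, -17>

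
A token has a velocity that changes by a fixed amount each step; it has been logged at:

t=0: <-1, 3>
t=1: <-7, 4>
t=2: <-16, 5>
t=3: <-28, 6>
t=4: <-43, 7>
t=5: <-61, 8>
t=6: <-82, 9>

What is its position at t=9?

First differences are <-6, +1>, <-9, +1>, <-12, +1>, <-15, +1>, <-18, +1>, <-21, +1>; their common second difference is <-3, +0> (constant acceleration).
step 7: <-82, 9> + <-24, +1> → <-106, 10>
step 8: <-106, 10> + <-27, +1> → <-133, 11>
step 9: <-133, 11> + <-30, +1> → <-163, 12>

<-163, 12>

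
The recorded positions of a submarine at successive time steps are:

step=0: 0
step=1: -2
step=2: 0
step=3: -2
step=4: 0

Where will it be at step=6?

0

Step-to-step displacements: -2, +2, -2, +2; each is -1× the previous.
step 5: 0 − 2 → -2
step 6: -2 + 2 → 0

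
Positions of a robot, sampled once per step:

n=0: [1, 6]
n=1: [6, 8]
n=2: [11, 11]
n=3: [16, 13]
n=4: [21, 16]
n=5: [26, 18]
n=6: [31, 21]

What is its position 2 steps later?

[41, 26]

The moves between consecutive positions are [+5, +2], [+5, +3], [+5, +2], [+5, +3], [+5, +2], [+5, +3]; they repeat the 2-cycle [[+5, +2], [+5, +3]].
step 7: apply [+5, +2] → [36, 23]
step 8: apply [+5, +3] → [41, 26]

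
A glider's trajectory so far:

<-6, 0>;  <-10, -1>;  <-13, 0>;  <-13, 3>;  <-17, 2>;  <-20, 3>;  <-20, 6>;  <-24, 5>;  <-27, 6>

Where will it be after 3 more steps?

Step-to-step displacements: <-4, -1>, <-3, +1>, <+0, +3>, <-4, -1>, <-3, +1>, <+0, +3>, <-4, -1>, <-3, +1> — a repeating cycle of length 3.
step 9: apply <+0, +3> → <-27, 9>
step 10: apply <-4, -1> → <-31, 8>
step 11: apply <-3, +1> → <-34, 9>

<-34, 9>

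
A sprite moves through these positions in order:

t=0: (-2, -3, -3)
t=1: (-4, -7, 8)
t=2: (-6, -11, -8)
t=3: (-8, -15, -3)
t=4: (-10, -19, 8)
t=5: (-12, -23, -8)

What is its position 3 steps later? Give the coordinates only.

The first coordinate changes by -2 each step, so at step 8 it is -2 + 8·(-2) = -18.
The second coordinate changes by -4 each step, so at step 8 it is -3 + 8·(-4) = -35.
The third coordinate repeats the cycle [-3, 8, -8] with period 3; step 8 mod 3 = 2, giving -8.

(-18, -35, -8)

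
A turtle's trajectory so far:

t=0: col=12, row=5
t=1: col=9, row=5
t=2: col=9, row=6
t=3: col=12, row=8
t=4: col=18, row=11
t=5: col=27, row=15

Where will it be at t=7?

Taking differences between consecutive positions: (-3, +0), (+0, +1), (+3, +2), (+6, +3), (+9, +4). These grow by (+3, +1) each step.
step 6: col=27, row=15 + (+12, +5) → col=39, row=20
step 7: col=39, row=20 + (+15, +6) → col=54, row=26

col=54, row=26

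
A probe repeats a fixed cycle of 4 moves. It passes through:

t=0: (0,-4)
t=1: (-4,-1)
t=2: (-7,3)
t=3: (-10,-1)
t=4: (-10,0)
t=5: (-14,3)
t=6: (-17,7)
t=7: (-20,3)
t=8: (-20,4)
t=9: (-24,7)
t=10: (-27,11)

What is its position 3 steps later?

Step-to-step displacements: (-4,+3), (-3,+4), (-3,-4), (+0,+1), (-4,+3), (-3,+4), (-3,-4), (+0,+1), (-4,+3), (-3,+4) — a repeating cycle of length 4.
step 11: apply (-3,-4) → (-30,7)
step 12: apply (+0,+1) → (-30,8)
step 13: apply (-4,+3) → (-34,11)

(-34,11)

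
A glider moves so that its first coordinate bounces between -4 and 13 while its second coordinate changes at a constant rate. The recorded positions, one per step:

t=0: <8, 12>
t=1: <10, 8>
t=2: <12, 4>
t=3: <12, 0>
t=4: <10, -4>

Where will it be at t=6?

<6, -12>

The first coordinate reflects between -4 and 13, moving 2 per step.
  step 5: 10 → 8
  step 6: 8 → 6
The second coordinate changes by -4 each step: at step 6 it is -12.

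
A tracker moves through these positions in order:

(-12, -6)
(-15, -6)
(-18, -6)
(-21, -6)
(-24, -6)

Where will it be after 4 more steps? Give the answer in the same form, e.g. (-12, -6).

(-36, -6)

The position changes by (-3, +0) every step.
step 5: (-24, -6) + (-3, +0) → (-27, -6)
step 6: (-27, -6) + (-3, +0) → (-30, -6)
step 7: (-30, -6) + (-3, +0) → (-33, -6)
step 8: (-33, -6) + (-3, +0) → (-36, -6)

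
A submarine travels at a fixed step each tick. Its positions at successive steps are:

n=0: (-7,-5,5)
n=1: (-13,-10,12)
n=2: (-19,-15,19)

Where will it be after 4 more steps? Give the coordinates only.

(-43,-35,47)

Constant displacement of (-6,-5,+7) per step.
step 3: (-19,-15,19) + (-6,-5,+7) → (-25,-20,26)
step 4: (-25,-20,26) + (-6,-5,+7) → (-31,-25,33)
step 5: (-31,-25,33) + (-6,-5,+7) → (-37,-30,40)
step 6: (-37,-30,40) + (-6,-5,+7) → (-43,-35,47)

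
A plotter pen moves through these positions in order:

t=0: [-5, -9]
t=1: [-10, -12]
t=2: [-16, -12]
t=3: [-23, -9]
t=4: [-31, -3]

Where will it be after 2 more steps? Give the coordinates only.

[-50, 18]

Successive displacements: [-5, -3], [-6, +0], [-7, +3], [-8, +6] — each changes by [-1, +3].
step 5: [-31, -3] + [-9, +9] → [-40, 6]
step 6: [-40, 6] + [-10, +12] → [-50, 18]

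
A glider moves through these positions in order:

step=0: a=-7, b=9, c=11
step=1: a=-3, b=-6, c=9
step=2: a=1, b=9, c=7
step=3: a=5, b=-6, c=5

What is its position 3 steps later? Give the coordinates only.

a=17, b=9, c=-1

A: linear, +4 per step → 17 at step 6.
B: cycles through 9, -6 every 2 steps. Step 6 lands at position 0 of the cycle → 9.
C: linear, -2 per step → -1 at step 6.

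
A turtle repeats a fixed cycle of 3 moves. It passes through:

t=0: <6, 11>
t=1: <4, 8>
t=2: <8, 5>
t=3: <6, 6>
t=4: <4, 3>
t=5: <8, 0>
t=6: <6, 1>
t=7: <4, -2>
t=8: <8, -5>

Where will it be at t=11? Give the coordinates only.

The moves between consecutive positions are <-2, -3>, <+4, -3>, <-2, +1>, <-2, -3>, <+4, -3>, <-2, +1>, <-2, -3>, <+4, -3>; they repeat the 3-cycle [<-2, -3>, <+4, -3>, <-2, +1>].
step 9: apply <-2, +1> → <6, -4>
step 10: apply <-2, -3> → <4, -7>
step 11: apply <+4, -3> → <8, -10>

<8, -10>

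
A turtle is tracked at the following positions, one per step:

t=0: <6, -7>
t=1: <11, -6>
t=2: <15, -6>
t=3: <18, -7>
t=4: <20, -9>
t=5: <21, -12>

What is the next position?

Successive displacements: <+5, +1>, <+4, +0>, <+3, -1>, <+2, -2>, <+1, -3> — each changes by <-1, -1>.
step 6: <21, -12> + <+0, -4> → <21, -16>

<21, -16>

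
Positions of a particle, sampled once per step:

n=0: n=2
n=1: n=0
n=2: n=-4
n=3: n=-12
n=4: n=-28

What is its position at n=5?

Step-to-step displacements: -2, -4, -8, -16; each is 2× the previous.
step 5: -28 − 32 → n=-60

n=-60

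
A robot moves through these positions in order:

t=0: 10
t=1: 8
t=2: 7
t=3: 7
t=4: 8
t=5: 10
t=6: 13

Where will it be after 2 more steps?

Successive displacements: -2, -1, +0, +1, +2, +3 — each changes by +1.
step 7: 13 + 4 → 17
step 8: 17 + 5 → 22

22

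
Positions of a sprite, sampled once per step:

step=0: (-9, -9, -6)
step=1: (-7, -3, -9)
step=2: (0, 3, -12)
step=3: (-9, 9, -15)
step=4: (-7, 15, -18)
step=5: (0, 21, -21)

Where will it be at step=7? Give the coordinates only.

(-7, 33, -27)

First: cycles through -9, -7, 0 every 3 steps. Step 7 lands at position 1 of the cycle → -7.
Second: linear, +6 per step → 33 at step 7.
Third: linear, -3 per step → -27 at step 7.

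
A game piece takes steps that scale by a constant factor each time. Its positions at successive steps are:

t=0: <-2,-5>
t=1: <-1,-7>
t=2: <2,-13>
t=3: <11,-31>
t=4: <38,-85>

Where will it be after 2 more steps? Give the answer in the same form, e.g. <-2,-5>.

<362,-733>

Consecutive displacements <+1,-2>, <+3,-6>, <+9,-18>, <+27,-54> scale by a factor of 3 each step.
step 5: <38,-85> + <+81,-162> → <119,-247>
step 6: <119,-247> + <+243,-486> → <362,-733>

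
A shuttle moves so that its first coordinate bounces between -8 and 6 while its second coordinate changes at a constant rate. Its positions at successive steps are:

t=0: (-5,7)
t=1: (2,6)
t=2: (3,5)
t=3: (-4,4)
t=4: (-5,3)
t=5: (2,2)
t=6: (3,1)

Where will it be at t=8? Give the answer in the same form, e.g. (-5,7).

The first coordinate travels 7 per step and bounces off the walls at -8 and 6.
  step 7: 3 → -4
  step 8: -4 → -5
The second coordinate changes by -1 each step: at step 8 it is -1.

(-5,-1)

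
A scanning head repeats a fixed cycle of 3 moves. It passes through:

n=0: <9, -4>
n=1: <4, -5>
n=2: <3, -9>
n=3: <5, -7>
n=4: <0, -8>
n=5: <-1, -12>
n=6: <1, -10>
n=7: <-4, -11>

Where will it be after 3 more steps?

<-8, -14>

Differencing gives <-5, -1>, <-1, -4>, <+2, +2>, <-5, -1>, <-1, -4>, <+2, +2>, <-5, -1>. This is the pattern <-5, -1>, <-1, -4>, <+2, +2> repeated.
step 8: apply <-1, -4> → <-5, -15>
step 9: apply <+2, +2> → <-3, -13>
step 10: apply <-5, -1> → <-8, -14>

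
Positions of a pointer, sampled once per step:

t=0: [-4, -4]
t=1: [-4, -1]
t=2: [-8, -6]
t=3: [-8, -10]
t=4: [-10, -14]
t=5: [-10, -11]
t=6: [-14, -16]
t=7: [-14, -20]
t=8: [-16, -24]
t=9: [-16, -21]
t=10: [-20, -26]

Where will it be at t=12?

Step-to-step displacements: [+0, +3], [-4, -5], [+0, -4], [-2, -4], [+0, +3], [-4, -5], [+0, -4], [-2, -4], [+0, +3], [-4, -5] — a repeating cycle of length 4.
step 11: apply [+0, -4] → [-20, -30]
step 12: apply [-2, -4] → [-22, -34]

[-22, -34]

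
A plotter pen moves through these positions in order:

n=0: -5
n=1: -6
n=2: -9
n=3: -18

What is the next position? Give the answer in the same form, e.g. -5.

-45

The jumps are -1, -3, -9 — a geometric progression with ratio 3.
step 4: -18 − 27 → -45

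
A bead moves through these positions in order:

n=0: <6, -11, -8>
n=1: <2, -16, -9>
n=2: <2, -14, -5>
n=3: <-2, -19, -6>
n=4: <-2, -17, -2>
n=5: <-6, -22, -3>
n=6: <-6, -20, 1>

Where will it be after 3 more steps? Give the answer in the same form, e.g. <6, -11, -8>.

<-14, -28, 3>

Step-to-step displacements: <-4, -5, -1>, <+0, +2, +4>, <-4, -5, -1>, <+0, +2, +4>, <-4, -5, -1>, <+0, +2, +4> — a repeating cycle of length 2.
step 7: apply <-4, -5, -1> → <-10, -25, 0>
step 8: apply <+0, +2, +4> → <-10, -23, 4>
step 9: apply <-4, -5, -1> → <-14, -28, 3>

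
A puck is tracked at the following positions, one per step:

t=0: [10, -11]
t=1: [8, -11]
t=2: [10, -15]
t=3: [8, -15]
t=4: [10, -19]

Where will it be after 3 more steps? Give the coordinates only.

The moves between consecutive positions are [-2, +0], [+2, -4], [-2, +0], [+2, -4]; they repeat the 2-cycle [[-2, +0], [+2, -4]].
step 5: apply [-2, +0] → [8, -19]
step 6: apply [+2, -4] → [10, -23]
step 7: apply [-2, +0] → [8, -23]

[8, -23]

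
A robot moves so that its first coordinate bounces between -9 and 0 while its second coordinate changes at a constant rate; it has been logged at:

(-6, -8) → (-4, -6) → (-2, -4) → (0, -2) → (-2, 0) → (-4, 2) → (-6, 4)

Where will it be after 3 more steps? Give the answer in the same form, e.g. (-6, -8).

(-6, 10)

The first coordinate reflects between -9 and 0, moving 2 per step.
  step 7: -6 → -8
  step 8: -8 → -8
  step 9: -8 → -6
The second coordinate changes by +2 each step: at step 9 it is 10.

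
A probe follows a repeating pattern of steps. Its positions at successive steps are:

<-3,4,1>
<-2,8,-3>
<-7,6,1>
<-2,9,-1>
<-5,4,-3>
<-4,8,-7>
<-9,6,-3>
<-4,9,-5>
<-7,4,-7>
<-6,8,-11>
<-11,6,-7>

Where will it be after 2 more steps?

<-9,4,-11>

The moves between consecutive positions are <+1,+4,-4>, <-5,-2,+4>, <+5,+3,-2>, <-3,-5,-2>, <+1,+4,-4>, <-5,-2,+4>, <+5,+3,-2>, <-3,-5,-2>, <+1,+4,-4>, <-5,-2,+4>; they repeat the 4-cycle [<+1,+4,-4>, <-5,-2,+4>, <+5,+3,-2>, <-3,-5,-2>].
step 11: apply <+5,+3,-2> → <-6,9,-9>
step 12: apply <-3,-5,-2> → <-9,4,-11>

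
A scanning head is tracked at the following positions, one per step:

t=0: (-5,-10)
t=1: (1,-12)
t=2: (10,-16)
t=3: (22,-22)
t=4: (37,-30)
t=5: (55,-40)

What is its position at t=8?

(127,-82)

Taking differences between consecutive positions: (+6,-2), (+9,-4), (+12,-6), (+15,-8), (+18,-10). These grow by (+3,-2) each step.
step 6: (55,-40) + (+21,-12) → (76,-52)
step 7: (76,-52) + (+24,-14) → (100,-66)
step 8: (100,-66) + (+27,-16) → (127,-82)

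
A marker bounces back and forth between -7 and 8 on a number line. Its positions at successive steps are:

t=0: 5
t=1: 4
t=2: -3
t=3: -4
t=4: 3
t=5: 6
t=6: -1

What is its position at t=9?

The value reflects between -7 and 8, moving 7 per step.
  step 7: -1 → -6
  step 8: -6 → 1
  step 9: 1 → 8

8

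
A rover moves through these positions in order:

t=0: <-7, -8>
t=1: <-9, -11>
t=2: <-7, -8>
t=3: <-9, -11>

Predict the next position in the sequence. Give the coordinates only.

Consecutive displacements <-2, -3>, <+2, +3>, <-2, -3> scale by a factor of -1 each step.
step 4: <-9, -11> + <+2, +3> → <-7, -8>

<-7, -8>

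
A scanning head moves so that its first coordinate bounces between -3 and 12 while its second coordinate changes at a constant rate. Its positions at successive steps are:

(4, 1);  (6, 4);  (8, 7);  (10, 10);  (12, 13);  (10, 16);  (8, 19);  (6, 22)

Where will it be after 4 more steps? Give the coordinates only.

(-2, 34)

The first coordinate travels 2 per step and bounces off the walls at -3 and 12.
  step 8: 6 → 4
  step 9: 4 → 2
  step 10: 2 → 0
  step 11: 0 → -2
The second coordinate changes by +3 each step: at step 11 it is 34.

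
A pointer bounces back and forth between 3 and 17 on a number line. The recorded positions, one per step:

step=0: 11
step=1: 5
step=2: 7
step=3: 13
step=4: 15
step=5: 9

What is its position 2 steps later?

The value travels 6 per step and bounces off the walls at 3 and 17.
  step 6: 9 → 3
  step 7: 3 → 9

9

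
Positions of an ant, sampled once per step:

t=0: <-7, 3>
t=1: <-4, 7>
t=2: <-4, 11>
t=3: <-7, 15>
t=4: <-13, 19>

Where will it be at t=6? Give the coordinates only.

Taking differences between consecutive positions: <+3, +4>, <+0, +4>, <-3, +4>, <-6, +4>. These grow by <-3, +0> each step.
step 5: <-13, 19> + <-9, +4> → <-22, 23>
step 6: <-22, 23> + <-12, +4> → <-34, 27>

<-34, 27>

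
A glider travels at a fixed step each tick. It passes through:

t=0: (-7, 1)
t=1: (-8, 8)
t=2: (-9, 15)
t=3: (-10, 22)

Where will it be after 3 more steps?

Constant displacement of (-1, +7) per step.
step 4: (-10, 22) + (-1, +7) → (-11, 29)
step 5: (-11, 29) + (-1, +7) → (-12, 36)
step 6: (-12, 36) + (-1, +7) → (-13, 43)

(-13, 43)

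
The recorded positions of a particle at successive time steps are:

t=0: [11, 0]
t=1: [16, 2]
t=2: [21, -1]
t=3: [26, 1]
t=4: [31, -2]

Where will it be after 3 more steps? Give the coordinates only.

The moves between consecutive positions are [+5, +2], [+5, -3], [+5, +2], [+5, -3]; they repeat the 2-cycle [[+5, +2], [+5, -3]].
step 5: apply [+5, +2] → [36, 0]
step 6: apply [+5, -3] → [41, -3]
step 7: apply [+5, +2] → [46, -1]

[46, -1]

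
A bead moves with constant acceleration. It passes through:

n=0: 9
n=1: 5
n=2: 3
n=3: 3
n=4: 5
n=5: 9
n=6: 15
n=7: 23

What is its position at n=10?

59

Taking differences between consecutive positions: -4, -2, +0, +2, +4, +6, +8. These grow by +2 each step.
step 8: 23 + 10 → 33
step 9: 33 + 12 → 45
step 10: 45 + 14 → 59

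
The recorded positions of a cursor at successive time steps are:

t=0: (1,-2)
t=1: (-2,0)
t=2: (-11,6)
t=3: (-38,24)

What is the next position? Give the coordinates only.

Consecutive displacements (-3,+2), (-9,+6), (-27,+18) scale by a factor of 3 each step.
step 4: (-38,24) + (-81,+54) → (-119,78)

(-119,78)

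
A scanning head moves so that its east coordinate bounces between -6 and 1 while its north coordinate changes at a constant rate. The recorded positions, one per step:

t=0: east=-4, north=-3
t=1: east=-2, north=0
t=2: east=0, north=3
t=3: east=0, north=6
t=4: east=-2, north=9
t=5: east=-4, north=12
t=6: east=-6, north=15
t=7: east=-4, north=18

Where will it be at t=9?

The east coordinate reflects between -6 and 1, moving 2 per step.
  step 8: -4 → -2
  step 9: -2 → 0
The north coordinate changes by +3 each step: at step 9 it is 24.

east=0, north=24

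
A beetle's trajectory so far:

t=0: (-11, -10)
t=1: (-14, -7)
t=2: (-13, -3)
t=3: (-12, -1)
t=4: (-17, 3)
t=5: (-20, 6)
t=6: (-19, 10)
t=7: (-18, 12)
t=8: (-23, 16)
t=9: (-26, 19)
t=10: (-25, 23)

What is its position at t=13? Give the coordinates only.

Step-to-step displacements: (-3, +3), (+1, +4), (+1, +2), (-5, +4), (-3, +3), (+1, +4), (+1, +2), (-5, +4), (-3, +3), (+1, +4) — a repeating cycle of length 4.
step 11: apply (+1, +2) → (-24, 25)
step 12: apply (-5, +4) → (-29, 29)
step 13: apply (-3, +3) → (-32, 32)

(-32, 32)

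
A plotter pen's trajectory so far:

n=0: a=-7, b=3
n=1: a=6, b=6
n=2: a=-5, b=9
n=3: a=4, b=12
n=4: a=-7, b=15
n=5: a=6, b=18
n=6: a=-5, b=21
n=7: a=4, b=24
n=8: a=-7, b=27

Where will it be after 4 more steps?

a=-7, b=39

The a coordinate repeats the cycle [-7, 6, -5, 4] with period 4; step 12 mod 4 = 0, giving -7.
The b coordinate changes by +3 each step, so at step 12 it is 3 + 12·(3) = 39.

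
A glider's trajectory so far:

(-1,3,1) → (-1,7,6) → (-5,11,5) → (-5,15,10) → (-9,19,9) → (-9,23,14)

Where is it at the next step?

Differencing gives (+0,+4,+5), (-4,+4,-1), (+0,+4,+5), (-4,+4,-1), (+0,+4,+5). This is the pattern (+0,+4,+5), (-4,+4,-1) repeated.
step 6: apply (-4,+4,-1) → (-13,27,13)

(-13,27,13)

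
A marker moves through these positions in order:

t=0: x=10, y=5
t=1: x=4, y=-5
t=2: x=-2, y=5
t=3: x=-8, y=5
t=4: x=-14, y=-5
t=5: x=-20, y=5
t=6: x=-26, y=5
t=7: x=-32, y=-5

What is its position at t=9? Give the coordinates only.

x=-44, y=5

X: linear, -6 per step → -44 at step 9.
Y: cycles through 5, -5, 5 every 3 steps. Step 9 lands at position 0 of the cycle → 5.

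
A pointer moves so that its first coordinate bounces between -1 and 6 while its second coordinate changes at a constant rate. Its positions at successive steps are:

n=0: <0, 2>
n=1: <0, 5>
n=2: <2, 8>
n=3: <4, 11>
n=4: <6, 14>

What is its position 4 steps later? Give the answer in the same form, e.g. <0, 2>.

<0, 26>

The first coordinate reflects between -1 and 6, moving 2 per step.
  step 5: 6 → 4
  step 6: 4 → 2
  step 7: 2 → 0
  step 8: 0 → 0
The second coordinate changes by +3 each step: at step 8 it is 26.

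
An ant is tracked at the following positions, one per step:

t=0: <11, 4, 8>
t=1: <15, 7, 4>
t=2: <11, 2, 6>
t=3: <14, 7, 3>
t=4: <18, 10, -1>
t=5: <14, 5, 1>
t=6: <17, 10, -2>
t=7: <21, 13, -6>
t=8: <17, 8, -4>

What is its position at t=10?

The moves between consecutive positions are <+4, +3, -4>, <-4, -5, +2>, <+3, +5, -3>, <+4, +3, -4>, <-4, -5, +2>, <+3, +5, -3>, <+4, +3, -4>, <-4, -5, +2>; they repeat the 3-cycle [<+4, +3, -4>, <-4, -5, +2>, <+3, +5, -3>].
step 9: apply <+3, +5, -3> → <20, 13, -7>
step 10: apply <+4, +3, -4> → <24, 16, -11>

<24, 16, -11>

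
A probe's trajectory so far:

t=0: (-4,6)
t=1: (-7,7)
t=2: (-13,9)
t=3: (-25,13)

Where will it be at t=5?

Consecutive displacements (-3,+1), (-6,+2), (-12,+4) scale by a factor of 2 each step.
step 4: (-25,13) + (-24,+8) → (-49,21)
step 5: (-49,21) + (-48,+16) → (-97,37)

(-97,37)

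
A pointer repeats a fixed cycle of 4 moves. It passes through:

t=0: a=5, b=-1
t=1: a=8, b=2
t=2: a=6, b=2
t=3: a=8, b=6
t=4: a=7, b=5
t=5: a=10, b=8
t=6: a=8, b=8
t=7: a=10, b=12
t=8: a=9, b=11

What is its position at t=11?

The moves between consecutive positions are (+3, +3), (-2, +0), (+2, +4), (-1, -1), (+3, +3), (-2, +0), (+2, +4), (-1, -1); they repeat the 4-cycle [(+3, +3), (-2, +0), (+2, +4), (-1, -1)].
step 9: apply (+3, +3) → a=12, b=14
step 10: apply (-2, +0) → a=10, b=14
step 11: apply (+2, +4) → a=12, b=18

a=12, b=18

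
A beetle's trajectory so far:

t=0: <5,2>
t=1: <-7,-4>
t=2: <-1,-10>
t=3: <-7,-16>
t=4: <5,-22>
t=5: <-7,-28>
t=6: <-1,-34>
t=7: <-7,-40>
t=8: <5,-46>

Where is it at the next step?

First: cycles through 5, -7, -1, -7 every 4 steps. Step 9 lands at position 1 of the cycle → -7.
Second: linear, -6 per step → -52 at step 9.

<-7,-52>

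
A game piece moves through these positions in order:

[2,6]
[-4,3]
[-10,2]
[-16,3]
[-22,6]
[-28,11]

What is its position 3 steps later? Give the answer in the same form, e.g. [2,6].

Successive displacements: [-6,-3], [-6,-1], [-6,+1], [-6,+3], [-6,+5] — each changes by [+0,+2].
step 6: [-28,11] + [-6,+7] → [-34,18]
step 7: [-34,18] + [-6,+9] → [-40,27]
step 8: [-40,27] + [-6,+11] → [-46,38]

[-46,38]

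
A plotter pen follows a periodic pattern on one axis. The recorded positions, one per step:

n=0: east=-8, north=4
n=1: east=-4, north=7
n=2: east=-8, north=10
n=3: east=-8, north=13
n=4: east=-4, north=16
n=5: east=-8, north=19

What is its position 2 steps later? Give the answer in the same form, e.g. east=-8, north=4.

The east coordinate repeats the cycle [-8, -4, -8] with period 3; step 7 mod 3 = 1, giving -4.
The north coordinate changes by +3 each step, so at step 7 it is 4 + 7·(3) = 25.

east=-4, north=25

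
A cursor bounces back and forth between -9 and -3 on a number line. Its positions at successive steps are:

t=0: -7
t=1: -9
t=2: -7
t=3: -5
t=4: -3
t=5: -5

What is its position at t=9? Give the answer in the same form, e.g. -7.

The value reflects between -9 and -3, moving 2 per step.
  step 6: -5 → -7
  step 7: -7 → -9
  step 8: -9 → -7
  step 9: -7 → -5

-5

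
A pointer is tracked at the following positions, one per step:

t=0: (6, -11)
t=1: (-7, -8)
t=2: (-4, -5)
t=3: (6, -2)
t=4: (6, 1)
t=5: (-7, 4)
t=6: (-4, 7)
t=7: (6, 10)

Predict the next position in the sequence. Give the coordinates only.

First: cycles through 6, -7, -4, 6 every 4 steps. Step 8 lands at position 0 of the cycle → 6.
Second: linear, +3 per step → 13 at step 8.

(6, 13)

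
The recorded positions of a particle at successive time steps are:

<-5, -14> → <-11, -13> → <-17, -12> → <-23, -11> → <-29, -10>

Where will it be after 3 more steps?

<-47, -7>

Constant displacement of <-6, +1> per step.
step 5: <-29, -10> + <-6, +1> → <-35, -9>
step 6: <-35, -9> + <-6, +1> → <-41, -8>
step 7: <-41, -8> + <-6, +1> → <-47, -7>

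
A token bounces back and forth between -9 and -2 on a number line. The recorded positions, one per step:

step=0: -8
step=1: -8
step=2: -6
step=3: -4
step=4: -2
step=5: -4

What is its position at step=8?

-8

The value travels 2 per step and bounces off the walls at -9 and -2.
  step 6: -4 → -6
  step 7: -6 → -8
  step 8: -8 → -8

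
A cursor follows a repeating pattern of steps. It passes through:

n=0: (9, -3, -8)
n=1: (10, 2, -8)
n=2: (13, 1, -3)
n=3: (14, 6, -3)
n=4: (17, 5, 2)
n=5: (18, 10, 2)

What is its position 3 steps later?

(25, 13, 12)

The moves between consecutive positions are (+1, +5, +0), (+3, -1, +5), (+1, +5, +0), (+3, -1, +5), (+1, +5, +0); they repeat the 2-cycle [(+1, +5, +0), (+3, -1, +5)].
step 6: apply (+3, -1, +5) → (21, 9, 7)
step 7: apply (+1, +5, +0) → (22, 14, 7)
step 8: apply (+3, -1, +5) → (25, 13, 12)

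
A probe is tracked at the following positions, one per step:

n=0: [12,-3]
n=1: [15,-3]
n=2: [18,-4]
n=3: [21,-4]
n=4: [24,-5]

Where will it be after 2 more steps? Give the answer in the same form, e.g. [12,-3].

Step-to-step displacements: [+3,+0], [+3,-1], [+3,+0], [+3,-1] — a repeating cycle of length 2.
step 5: apply [+3,+0] → [27,-5]
step 6: apply [+3,-1] → [30,-6]

[30,-6]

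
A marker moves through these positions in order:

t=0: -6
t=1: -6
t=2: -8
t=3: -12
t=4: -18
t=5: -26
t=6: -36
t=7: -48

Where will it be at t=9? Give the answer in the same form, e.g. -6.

-78

First differences are +0, -2, -4, -6, -8, -10, -12; their common second difference is -2 (constant acceleration).
step 8: -48 − 14 → -62
step 9: -62 − 16 → -78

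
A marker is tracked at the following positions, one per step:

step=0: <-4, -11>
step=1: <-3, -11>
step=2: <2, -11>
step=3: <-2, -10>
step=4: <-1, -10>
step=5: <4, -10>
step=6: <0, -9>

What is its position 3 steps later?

<2, -8>

Differencing gives <+1, +0>, <+5, +0>, <-4, +1>, <+1, +0>, <+5, +0>, <-4, +1>. This is the pattern <+1, +0>, <+5, +0>, <-4, +1> repeated.
step 7: apply <+1, +0> → <1, -9>
step 8: apply <+5, +0> → <6, -9>
step 9: apply <-4, +1> → <2, -8>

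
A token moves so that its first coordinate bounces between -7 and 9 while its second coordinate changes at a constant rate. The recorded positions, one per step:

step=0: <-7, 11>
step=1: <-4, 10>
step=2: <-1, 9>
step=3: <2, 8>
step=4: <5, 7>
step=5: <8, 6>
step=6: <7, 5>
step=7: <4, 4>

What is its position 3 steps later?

<-5, 1>

The first coordinate travels 3 per step and bounces off the walls at -7 and 9.
  step 8: 4 → 1
  step 9: 1 → -2
  step 10: -2 → -5
The second coordinate changes by -1 each step: at step 10 it is 1.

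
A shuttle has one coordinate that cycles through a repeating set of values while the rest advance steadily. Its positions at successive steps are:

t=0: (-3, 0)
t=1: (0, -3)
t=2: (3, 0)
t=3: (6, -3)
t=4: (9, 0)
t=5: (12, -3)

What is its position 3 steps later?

(21, 0)

The first coordinate changes by +3 each step, so at step 8 it is -3 + 8·(3) = 21.
The second coordinate repeats the cycle [0, -3] with period 2; step 8 mod 2 = 0, giving 0.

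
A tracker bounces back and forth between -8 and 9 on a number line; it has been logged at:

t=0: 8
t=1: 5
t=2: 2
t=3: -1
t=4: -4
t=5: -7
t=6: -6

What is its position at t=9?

The value travels 3 per step and bounces off the walls at -8 and 9.
  step 7: -6 → -3
  step 8: -3 → 0
  step 9: 0 → 3

3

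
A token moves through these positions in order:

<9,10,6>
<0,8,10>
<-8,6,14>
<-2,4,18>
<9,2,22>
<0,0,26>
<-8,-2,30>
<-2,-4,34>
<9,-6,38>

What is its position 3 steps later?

First: cycles through 9, 0, -8, -2 every 4 steps. Step 11 lands at position 3 of the cycle → -2.
Second: linear, -2 per step → -12 at step 11.
Third: linear, +4 per step → 50 at step 11.

<-2,-12,50>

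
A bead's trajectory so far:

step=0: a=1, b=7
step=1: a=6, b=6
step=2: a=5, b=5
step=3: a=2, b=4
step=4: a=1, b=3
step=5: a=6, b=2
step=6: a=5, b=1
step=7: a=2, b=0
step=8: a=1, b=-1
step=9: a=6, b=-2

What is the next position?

A: cycles through 1, 6, 5, 2 every 4 steps. Step 10 lands at position 2 of the cycle → 5.
B: linear, -1 per step → -3 at step 10.

a=5, b=-3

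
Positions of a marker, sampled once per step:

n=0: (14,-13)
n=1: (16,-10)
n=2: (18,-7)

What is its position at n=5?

The position changes by (+2,+3) every step.
step 3: (18,-7) + (+2,+3) → (20,-4)
step 4: (20,-4) + (+2,+3) → (22,-1)
step 5: (22,-1) + (+2,+3) → (24,2)

(24,2)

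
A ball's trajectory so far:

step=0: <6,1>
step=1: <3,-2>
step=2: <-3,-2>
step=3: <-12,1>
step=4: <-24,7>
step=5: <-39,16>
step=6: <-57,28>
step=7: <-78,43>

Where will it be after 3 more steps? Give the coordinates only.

Taking differences between consecutive positions: <-3,-3>, <-6,+0>, <-9,+3>, <-12,+6>, <-15,+9>, <-18,+12>, <-21,+15>. These grow by <-3,+3> each step.
step 8: <-78,43> + <-24,+18> → <-102,61>
step 9: <-102,61> + <-27,+21> → <-129,82>
step 10: <-129,82> + <-30,+24> → <-159,106>

<-159,106>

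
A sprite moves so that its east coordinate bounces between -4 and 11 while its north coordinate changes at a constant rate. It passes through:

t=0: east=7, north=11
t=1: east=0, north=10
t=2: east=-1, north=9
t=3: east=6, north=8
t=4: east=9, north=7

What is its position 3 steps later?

east=4, north=4

The east coordinate reflects between -4 and 11, moving 7 per step.
  step 5: 9 → 2
  step 6: 2 → -3
  step 7: -3 → 4
The north coordinate changes by -1 each step: at step 7 it is 4.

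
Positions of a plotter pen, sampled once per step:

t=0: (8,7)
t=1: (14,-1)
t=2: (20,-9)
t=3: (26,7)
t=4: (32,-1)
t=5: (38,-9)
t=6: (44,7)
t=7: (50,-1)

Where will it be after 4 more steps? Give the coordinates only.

The first coordinate changes by +6 each step, so at step 11 it is 8 + 11·(6) = 74.
The second coordinate repeats the cycle [7, -1, -9] with period 3; step 11 mod 3 = 2, giving -9.

(74,-9)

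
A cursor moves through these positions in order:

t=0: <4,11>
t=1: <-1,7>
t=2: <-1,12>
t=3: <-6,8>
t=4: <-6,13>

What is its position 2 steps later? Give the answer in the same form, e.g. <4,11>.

Step-to-step displacements: <-5,-4>, <+0,+5>, <-5,-4>, <+0,+5> — a repeating cycle of length 2.
step 5: apply <-5,-4> → <-11,9>
step 6: apply <+0,+5> → <-11,14>

<-11,14>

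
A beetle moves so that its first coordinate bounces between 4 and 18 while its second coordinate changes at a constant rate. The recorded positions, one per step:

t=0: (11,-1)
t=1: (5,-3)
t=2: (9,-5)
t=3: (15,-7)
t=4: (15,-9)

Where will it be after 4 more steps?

The first coordinate travels 6 per step and bounces off the walls at 4 and 18.
  step 5: 15 → 9
  step 6: 9 → 5
  step 7: 5 → 11
  step 8: 11 → 17
The second coordinate changes by -2 each step: at step 8 it is -17.

(17,-17)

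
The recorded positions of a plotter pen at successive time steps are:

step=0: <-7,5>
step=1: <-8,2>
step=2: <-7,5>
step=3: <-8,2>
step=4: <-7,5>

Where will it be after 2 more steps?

<-7,5>

The jumps are <-1,-3>, <+1,+3>, <-1,-3>, <+1,+3> — a geometric progression with ratio -1.
step 5: <-7,5> + <-1,-3> → <-8,2>
step 6: <-8,2> + <+1,+3> → <-7,5>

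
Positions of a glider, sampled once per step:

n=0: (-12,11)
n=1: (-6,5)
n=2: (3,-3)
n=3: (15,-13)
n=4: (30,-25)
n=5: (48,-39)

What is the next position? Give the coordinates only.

(69,-55)

Successive displacements: (+6,-6), (+9,-8), (+12,-10), (+15,-12), (+18,-14) — each changes by (+3,-2).
step 6: (48,-39) + (+21,-16) → (69,-55)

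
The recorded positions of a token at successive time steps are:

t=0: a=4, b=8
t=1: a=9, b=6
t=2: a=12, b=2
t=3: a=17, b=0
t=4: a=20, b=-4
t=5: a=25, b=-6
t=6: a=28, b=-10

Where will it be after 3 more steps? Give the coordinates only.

a=41, b=-18

Differencing gives (+5,-2), (+3,-4), (+5,-2), (+3,-4), (+5,-2), (+3,-4). This is the pattern (+5,-2), (+3,-4) repeated.
step 7: apply (+5,-2) → a=33, b=-12
step 8: apply (+3,-4) → a=36, b=-16
step 9: apply (+5,-2) → a=41, b=-18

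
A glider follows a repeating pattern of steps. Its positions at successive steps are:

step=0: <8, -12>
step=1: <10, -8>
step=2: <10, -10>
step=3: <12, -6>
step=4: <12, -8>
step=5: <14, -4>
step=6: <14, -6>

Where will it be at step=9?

<18, 0>

Step-to-step displacements: <+2, +4>, <+0, -2>, <+2, +4>, <+0, -2>, <+2, +4>, <+0, -2> — a repeating cycle of length 2.
step 7: apply <+2, +4> → <16, -2>
step 8: apply <+0, -2> → <16, -4>
step 9: apply <+2, +4> → <18, 0>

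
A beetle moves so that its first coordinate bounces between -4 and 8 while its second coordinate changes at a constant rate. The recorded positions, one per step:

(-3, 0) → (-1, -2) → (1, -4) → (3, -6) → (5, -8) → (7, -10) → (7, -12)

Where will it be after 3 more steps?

The first coordinate travels 2 per step and bounces off the walls at -4 and 8.
  step 7: 7 → 5
  step 8: 5 → 3
  step 9: 3 → 1
The second coordinate changes by -2 each step: at step 9 it is -18.

(1, -18)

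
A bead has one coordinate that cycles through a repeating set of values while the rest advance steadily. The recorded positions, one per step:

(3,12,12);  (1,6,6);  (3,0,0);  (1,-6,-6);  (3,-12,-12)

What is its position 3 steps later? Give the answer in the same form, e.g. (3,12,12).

First: cycles through 3, 1 every 2 steps. Step 7 lands at position 1 of the cycle → 1.
Second: linear, -6 per step → -30 at step 7.
Third: linear, -6 per step → -30 at step 7.

(1,-30,-30)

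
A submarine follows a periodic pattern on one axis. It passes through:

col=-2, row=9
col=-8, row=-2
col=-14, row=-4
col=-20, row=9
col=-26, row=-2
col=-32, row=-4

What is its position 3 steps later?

col=-50, row=-4

The col coordinate changes by -6 each step, so at step 8 it is -2 + 8·(-6) = -50.
The row coordinate repeats the cycle [9, -2, -4] with period 3; step 8 mod 3 = 2, giving -4.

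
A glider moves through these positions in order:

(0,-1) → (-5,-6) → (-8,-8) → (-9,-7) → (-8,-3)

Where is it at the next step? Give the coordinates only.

First differences are (-5,-5), (-3,-2), (-1,+1), (+1,+4); their common second difference is (+2,+3) (constant acceleration).
step 5: (-8,-3) + (+3,+7) → (-5,4)

(-5,4)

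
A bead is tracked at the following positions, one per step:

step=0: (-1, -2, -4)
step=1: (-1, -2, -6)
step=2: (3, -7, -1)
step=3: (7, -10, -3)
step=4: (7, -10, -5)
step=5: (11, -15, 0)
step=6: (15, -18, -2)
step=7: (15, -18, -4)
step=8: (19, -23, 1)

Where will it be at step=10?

The moves between consecutive positions are (+0, +0, -2), (+4, -5, +5), (+4, -3, -2), (+0, +0, -2), (+4, -5, +5), (+4, -3, -2), (+0, +0, -2), (+4, -5, +5); they repeat the 3-cycle [(+0, +0, -2), (+4, -5, +5), (+4, -3, -2)].
step 9: apply (+4, -3, -2) → (23, -26, -1)
step 10: apply (+0, +0, -2) → (23, -26, -3)

(23, -26, -3)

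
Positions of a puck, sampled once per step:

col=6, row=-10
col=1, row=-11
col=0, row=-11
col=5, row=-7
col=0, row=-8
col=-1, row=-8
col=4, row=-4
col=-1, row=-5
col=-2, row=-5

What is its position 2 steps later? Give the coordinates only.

col=-2, row=-2

The moves between consecutive positions are (-5, -1), (-1, +0), (+5, +4), (-5, -1), (-1, +0), (+5, +4), (-5, -1), (-1, +0); they repeat the 3-cycle [(-5, -1), (-1, +0), (+5, +4)].
step 9: apply (+5, +4) → col=3, row=-1
step 10: apply (-5, -1) → col=-2, row=-2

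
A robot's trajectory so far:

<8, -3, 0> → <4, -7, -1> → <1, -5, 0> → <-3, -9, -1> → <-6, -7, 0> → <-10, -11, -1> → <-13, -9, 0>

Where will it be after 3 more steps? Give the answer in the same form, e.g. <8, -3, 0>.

<-24, -15, -1>

Step-to-step displacements: <-4, -4, -1>, <-3, +2, +1>, <-4, -4, -1>, <-3, +2, +1>, <-4, -4, -1>, <-3, +2, +1> — a repeating cycle of length 2.
step 7: apply <-4, -4, -1> → <-17, -13, -1>
step 8: apply <-3, +2, +1> → <-20, -11, 0>
step 9: apply <-4, -4, -1> → <-24, -15, -1>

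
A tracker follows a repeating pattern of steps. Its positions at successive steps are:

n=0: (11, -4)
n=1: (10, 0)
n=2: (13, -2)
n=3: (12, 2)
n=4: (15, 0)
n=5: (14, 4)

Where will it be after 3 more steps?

Step-to-step displacements: (-1, +4), (+3, -2), (-1, +4), (+3, -2), (-1, +4) — a repeating cycle of length 2.
step 6: apply (+3, -2) → (17, 2)
step 7: apply (-1, +4) → (16, 6)
step 8: apply (+3, -2) → (19, 4)

(19, 4)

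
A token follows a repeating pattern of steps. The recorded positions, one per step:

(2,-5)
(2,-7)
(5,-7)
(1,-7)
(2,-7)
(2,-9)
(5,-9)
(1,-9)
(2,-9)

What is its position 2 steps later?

(5,-11)

Differencing gives (+0,-2), (+3,+0), (-4,+0), (+1,+0), (+0,-2), (+3,+0), (-4,+0), (+1,+0). This is the pattern (+0,-2), (+3,+0), (-4,+0), (+1,+0) repeated.
step 9: apply (+0,-2) → (2,-11)
step 10: apply (+3,+0) → (5,-11)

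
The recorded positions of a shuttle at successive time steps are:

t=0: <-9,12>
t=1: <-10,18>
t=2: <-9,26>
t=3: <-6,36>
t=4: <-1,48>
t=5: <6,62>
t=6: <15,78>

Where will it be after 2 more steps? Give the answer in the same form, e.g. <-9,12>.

<39,116>

Successive displacements: <-1,+6>, <+1,+8>, <+3,+10>, <+5,+12>, <+7,+14>, <+9,+16> — each changes by <+2,+2>.
step 7: <15,78> + <+11,+18> → <26,96>
step 8: <26,96> + <+13,+20> → <39,116>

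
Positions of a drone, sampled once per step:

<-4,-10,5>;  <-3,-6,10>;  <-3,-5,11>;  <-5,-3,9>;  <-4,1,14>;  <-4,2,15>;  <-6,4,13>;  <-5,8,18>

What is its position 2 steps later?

Step-to-step displacements: <+1,+4,+5>, <+0,+1,+1>, <-2,+2,-2>, <+1,+4,+5>, <+0,+1,+1>, <-2,+2,-2>, <+1,+4,+5> — a repeating cycle of length 3.
step 8: apply <+0,+1,+1> → <-5,9,19>
step 9: apply <-2,+2,-2> → <-7,11,17>

<-7,11,17>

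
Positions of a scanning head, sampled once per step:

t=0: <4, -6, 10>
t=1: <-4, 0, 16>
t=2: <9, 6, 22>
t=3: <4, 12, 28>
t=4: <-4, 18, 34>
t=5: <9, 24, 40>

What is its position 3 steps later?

<9, 42, 58>

First: cycles through 4, -4, 9 every 3 steps. Step 8 lands at position 2 of the cycle → 9.
Second: linear, +6 per step → 42 at step 8.
Third: linear, +6 per step → 58 at step 8.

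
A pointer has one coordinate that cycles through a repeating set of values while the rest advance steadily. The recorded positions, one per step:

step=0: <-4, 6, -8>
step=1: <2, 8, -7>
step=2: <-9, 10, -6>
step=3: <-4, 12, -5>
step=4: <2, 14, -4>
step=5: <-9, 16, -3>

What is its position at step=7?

<2, 20, -1>

First: cycles through -4, 2, -9 every 3 steps. Step 7 lands at position 1 of the cycle → 2.
Second: linear, +2 per step → 20 at step 7.
Third: linear, +1 per step → -1 at step 7.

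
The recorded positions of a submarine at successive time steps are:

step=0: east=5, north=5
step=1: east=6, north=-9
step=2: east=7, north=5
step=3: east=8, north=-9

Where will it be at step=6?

The east coordinate changes by +1 each step, so at step 6 it is 5 + 6·(1) = 11.
The north coordinate repeats the cycle [5, -9] with period 2; step 6 mod 2 = 0, giving 5.

east=11, north=5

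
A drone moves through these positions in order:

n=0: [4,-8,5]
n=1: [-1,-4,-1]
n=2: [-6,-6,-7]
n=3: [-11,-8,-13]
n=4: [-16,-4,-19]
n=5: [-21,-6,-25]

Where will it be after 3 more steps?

First: linear, -5 per step → -36 at step 8.
Second: cycles through -8, -4, -6 every 3 steps. Step 8 lands at position 2 of the cycle → -6.
Third: linear, -6 per step → -43 at step 8.

[-36,-6,-43]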